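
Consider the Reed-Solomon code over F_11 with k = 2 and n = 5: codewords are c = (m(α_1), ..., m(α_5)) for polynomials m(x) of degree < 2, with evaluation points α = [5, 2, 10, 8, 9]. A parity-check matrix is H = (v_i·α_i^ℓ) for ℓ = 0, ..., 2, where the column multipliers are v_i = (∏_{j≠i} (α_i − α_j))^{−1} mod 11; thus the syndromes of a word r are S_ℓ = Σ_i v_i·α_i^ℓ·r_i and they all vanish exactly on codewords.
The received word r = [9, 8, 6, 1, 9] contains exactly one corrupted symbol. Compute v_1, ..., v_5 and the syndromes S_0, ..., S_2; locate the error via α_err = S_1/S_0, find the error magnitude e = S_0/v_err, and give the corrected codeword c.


S = (3, 4, 9), error at position 1, error magnitude e = 10, c = [10, 8, 6, 1, 9].

Step 1: column multipliers v_i = (∏_{j≠i}(α_i − α_j))^{−1} mod 11.
  i = 1 (α = 5): (5−2)(5−10)(5−8)(5−9) = 3·(−5)·(−3)·(−4) = −180 ≡ 7, so v_1 = 7^{−1} = 8 (mod 11).
  i = 2 (α = 2): (2−5)(2−10)(2−8)(2−9) = (−3)·(−8)·(−6)·(−7) = 1008 ≡ 7, so v_2 = 7^{−1} = 8 (mod 11).
  i = 3 (α = 10): (10−5)(10−2)(10−8)(10−9) = 5·8·2·1 = 80 ≡ 3, so v_3 = 3^{−1} = 4 (mod 11).
  i = 4 (α = 8): (8−5)(8−2)(8−10)(8−9) = 3·6·(−2)·(−1) = 36 ≡ 3, so v_4 = 3^{−1} = 4 (mod 11).
  i = 5 (α = 9): (9−5)(9−2)(9−10)(9−8) = 4·7·(−1)·1 = −28 ≡ 5, so v_5 = 5^{−1} = 9 (mod 11).
  v = [8, 8, 4, 4, 9].
Step 2: syndromes of r = [9, 8, 6, 1, 9] (all sums mod 11).
  S_0 = Σ v_i r_i = 8·9 + 8·8 + 4·6 + 4·1 + 9·9 = 245 ≡ 3.
  S_1 = Σ v_i α_i r_i = 8·5·9 + 8·2·8 + 4·10·6 + 4·8·1 + 9·9·9 = 1489 ≡ 4.
  α_i^2 mod 11 = [3, 4, 1, 9, 4].
  S_2 = Σ v_i α_i^2 r_i = 8·3·9 + 8·4·8 + 4·1·6 + 4·9·1 + 9·4·9 = 856 ≡ 9.
  S = (3, 4, 9) ≠ 0, so r is not a codeword (an error is present).
Step 3: locate the error. For a single error e at position i, S_ℓ = v_i·e·α_i^ℓ, so α_err = S_1/S_0.
  S_0^{−1} = 3^{−1} = 4 (mod 11), so α_err = 4·4 = 16 ≡ 5 = α_1. Error position i = 1.
  Consistency check: S_2/S_1 = 9·3 = 27 ≡ 5 = α_err ✓ (single-error assumption holds).
Step 4: error magnitude e = S_0/v_1 = S_0·∏_{j≠1}(α_1 − α_j) = 3·7 = 21 ≡ 10 (mod 11).
Step 5: correct position 1: c_1 = r_1 − e = 9 − 10 ≡ 10 (mod 11). Hence c = [10, 8, 6, 1, 9].
  Check: interpolating c through the α_i gives m(x) = 3 + 8·x (degree < 2) with m(α_i) = c_i for every i, so c is indeed a codeword.


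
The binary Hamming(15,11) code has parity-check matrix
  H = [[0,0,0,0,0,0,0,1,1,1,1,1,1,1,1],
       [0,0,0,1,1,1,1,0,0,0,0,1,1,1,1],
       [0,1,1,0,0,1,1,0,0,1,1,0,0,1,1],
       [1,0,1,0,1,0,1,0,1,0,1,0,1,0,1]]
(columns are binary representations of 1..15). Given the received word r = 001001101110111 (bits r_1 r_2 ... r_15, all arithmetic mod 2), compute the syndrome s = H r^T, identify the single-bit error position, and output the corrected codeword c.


s = (0, 1, 1, 0)^T, error position = 6, corrected codeword c = 001000101110111

Compute s = H r^T mod 2 one row at a time:
  s_1 = 0 + 1 + 1 + 1 + 0 + 1 + 1 + 1 = 6 ≡ 0 (mod 2).
  s_2 = 0 + 0 + 1 + 1 + 0 + 1 + 1 + 1 = 5 ≡ 1 (mod 2).
  s_3 = 0 + 1 + 1 + 1 + 1 + 1 + 1 + 1 = 7 ≡ 1 (mod 2).
  s_4 = 0 + 1 + 0 + 1 + 1 + 1 + 1 + 1 = 6 ≡ 0 (mod 2).
s = (0, 1, 1, 0)^T — this equals column 6 of H (binary 0110), so error is at position 6.
Correct: flip bit 6 of r = 001001101110111 to get c = 001000101110111.


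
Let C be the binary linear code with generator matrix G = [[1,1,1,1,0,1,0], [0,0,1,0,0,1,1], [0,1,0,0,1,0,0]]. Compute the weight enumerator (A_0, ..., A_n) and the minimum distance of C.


Weight distribution: A_0 = 1, A_2 = 1, A_3 = 1, A_4 = 2, A_5 = 3. Minimum distance d = 2.

Enumerate all 2^3 = 8 messages m ∈ F_2^3.
For each, compute codeword c = mG in F_2^7, then tally its weight.
  m = 000 → c = 0000000, weight = 0.
  m = 100 → c = 1111010, weight = 5.
  m = 010 → c = 0010011, weight = 3.
  m = 110 → c = 1101001, weight = 4.
  m = 001 → c = 0100100, weight = 2.
  m = 101 → c = 1011110, weight = 5.
  m = 011 → c = 0110111, weight = 5.
  m = 111 → c = 1001101, weight = 4.
Tally weights:
  weight 0: 1 codewords.
  weight 2: 1 codewords.
  weight 3: 1 codewords.
  weight 4: 2 codewords.
  weight 5: 3 codewords.
Minimum distance d = smallest w > 0 with A_w > 0 = 2.
Sanity: Σ A_w = 8 = 2^3 = 8 ✓.


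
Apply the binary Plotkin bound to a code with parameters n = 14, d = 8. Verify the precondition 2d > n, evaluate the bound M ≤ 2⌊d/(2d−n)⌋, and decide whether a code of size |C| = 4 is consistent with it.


Plotkin bound M ≤ 8; given |C| = 4 ≤ bound (satisfied).

Check applicability: 2d = 16, n = 14.
2d − n = 2 > 0, so Plotkin applies.
Compute d/(2d−n) = 8/2 ≈ 4.0000.
⌊d/(2d−n)⌋ = 4.
Plotkin bound: M ≤ 2·4 = 8.
Given |C| = 4, check: satisfied.
This |C| is below the Plotkin bound.


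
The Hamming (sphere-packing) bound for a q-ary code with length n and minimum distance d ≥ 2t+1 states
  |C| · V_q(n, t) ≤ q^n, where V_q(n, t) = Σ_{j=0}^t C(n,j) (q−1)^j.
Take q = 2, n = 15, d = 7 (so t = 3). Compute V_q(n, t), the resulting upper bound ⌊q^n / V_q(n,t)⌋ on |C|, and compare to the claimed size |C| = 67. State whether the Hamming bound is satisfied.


V_q(n, t) = 576, q^n = 32768, Hamming bound = 56, |C| = 67 > bound (violated).

Step 1: Compute V_q(n, t) = Σ_{j=0}^3 C(n, j) (q−1)^j.
  j = 0: C(15,0)·(1)^0 = 1·1 = 1.
  j = 1: C(15,1)·(1)^1 = 15·1 = 15.
  j = 2: C(15,2)·(1)^2 = 105·1 = 105.
  j = 3: C(15,3)·(1)^3 = 455·1 = 455.
  V_q(n, t) = 1 + 15 + 105 + 455 = 576.
Step 2: q^n = 2^15 = 32768.
Step 3: Hamming bound ⌊q^n / V_q(n,t)⌋ = ⌊32768/576⌋ = 56.
Step 4: Compare |C| = 67 to 56: violated.
The claimed |C| lies above the Hamming bound, so no 2-ary code of length 15 with d ≥ 7 can have 67 codewords.


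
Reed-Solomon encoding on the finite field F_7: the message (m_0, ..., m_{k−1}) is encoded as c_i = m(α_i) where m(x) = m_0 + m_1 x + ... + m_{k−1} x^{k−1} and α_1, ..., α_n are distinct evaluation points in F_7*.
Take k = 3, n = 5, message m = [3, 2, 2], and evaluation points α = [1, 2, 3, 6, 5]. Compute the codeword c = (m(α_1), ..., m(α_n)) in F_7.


c = [0, 1, 6, 3, 0]

Message polynomial: m(x) = 3 + 2·x + 2·x^2 (mod 7).
For each evaluation point α_i, compute m(α_i) mod 7:
  α_1 = 1: Horner steps 2 → 4 → 0, so m(1) = 0.
  α_2 = 2: Horner steps 2 → 6 → 1, so m(2) = 1.
  α_3 = 3: Horner steps 2 → 1 → 6, so m(3) = 6.
  α_4 = 6: Horner steps 2 → 0 → 3, so m(6) = 3.
  α_5 = 5: Horner steps 2 → 5 → 0, so m(5) = 0.
Codeword c = [0, 1, 6, 3, 0] ∈ F_7^5.


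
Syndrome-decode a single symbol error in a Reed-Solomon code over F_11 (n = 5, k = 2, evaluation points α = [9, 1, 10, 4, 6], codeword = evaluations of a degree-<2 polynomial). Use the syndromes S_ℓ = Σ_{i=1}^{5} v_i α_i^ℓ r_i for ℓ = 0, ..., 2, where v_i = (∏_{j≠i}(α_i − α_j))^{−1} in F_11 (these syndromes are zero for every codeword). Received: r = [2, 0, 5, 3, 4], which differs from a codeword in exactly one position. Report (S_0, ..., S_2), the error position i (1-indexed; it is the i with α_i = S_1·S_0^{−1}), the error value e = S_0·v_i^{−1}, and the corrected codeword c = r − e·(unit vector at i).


S = (7, 6, 2), error at position 4, error magnitude e = 5, c = [2, 0, 5, 9, 4].

Step 1: column multipliers v_i = (∏_{j≠i}(α_i − α_j))^{−1} mod 11.
  i = 1 (α = 9): (9−1)(9−10)(9−4)(9−6) = 8·(−1)·5·3 = −120 ≡ 1, so v_1 = 1^{−1} = 1 (mod 11).
  i = 2 (α = 1): (1−9)(1−10)(1−4)(1−6) = (−8)·(−9)·(−3)·(−5) = 1080 ≡ 2, so v_2 = 2^{−1} = 6 (mod 11).
  i = 3 (α = 10): (10−9)(10−1)(10−4)(10−6) = 1·9·6·4 = 216 ≡ 7, so v_3 = 7^{−1} = 8 (mod 11).
  i = 4 (α = 4): (4−9)(4−1)(4−10)(4−6) = (−5)·3·(−6)·(−2) = −180 ≡ 7, so v_4 = 7^{−1} = 8 (mod 11).
  i = 5 (α = 6): (6−9)(6−1)(6−10)(6−4) = (−3)·5·(−4)·2 = 120 ≡ 10, so v_5 = 10^{−1} = 10 (mod 11).
  v = [1, 6, 8, 8, 10].
Step 2: syndromes of r = [2, 0, 5, 3, 4] (all sums mod 11).
  S_0 = Σ v_i r_i = 1·2 + 6·0 + 8·5 + 8·3 + 10·4 = 106 ≡ 7.
  S_1 = Σ v_i α_i r_i = 1·9·2 + 6·1·0 + 8·10·5 + 8·4·3 + 10·6·4 = 754 ≡ 6.
  α_i^2 mod 11 = [4, 1, 1, 5, 3].
  S_2 = Σ v_i α_i^2 r_i = 1·4·2 + 6·1·0 + 8·1·5 + 8·5·3 + 10·3·4 = 288 ≡ 2.
  S = (7, 6, 2) ≠ 0, so r is not a codeword (an error is present).
Step 3: locate the error. For a single error e at position i, S_ℓ = v_i·e·α_i^ℓ, so α_err = S_1/S_0.
  S_0^{−1} = 7^{−1} = 8 (mod 11), so α_err = 6·8 = 48 ≡ 4 = α_4. Error position i = 4.
  Consistency check: S_2/S_1 = 2·2 = 4 ≡ 4 = α_err ✓ (single-error assumption holds).
Step 4: error magnitude e = S_0/v_4 = S_0·∏_{j≠4}(α_4 − α_j) = 7·7 = 49 ≡ 5 (mod 11).
Step 5: correct position 4: c_4 = r_4 − e = 3 − 5 ≡ 9 (mod 11). Hence c = [2, 0, 5, 9, 4].
  Check: interpolating c through the α_i gives m(x) = 8 + 3·x (degree < 2) with m(α_i) = c_i for every i, so c is indeed a codeword.


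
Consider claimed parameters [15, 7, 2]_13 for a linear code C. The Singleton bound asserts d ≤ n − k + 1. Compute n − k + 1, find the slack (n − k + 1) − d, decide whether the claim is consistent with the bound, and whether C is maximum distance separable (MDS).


Singleton RHS = n − k + 1 = 9, slack = 7, bound satisfied, not MDS.

Singleton bound: d ≤ n − k + 1.
Here n = 15, k = 7, so n − k + 1 = 9.
Given d = 2, check d ≤ 9: YES.
Slack = (n − k + 1) − d = 7.
The code is NOT MDS (slack = 7 > 0).
Description: the claimed parameters are [15, 7, 2]_13; such a code would be non-MDS.


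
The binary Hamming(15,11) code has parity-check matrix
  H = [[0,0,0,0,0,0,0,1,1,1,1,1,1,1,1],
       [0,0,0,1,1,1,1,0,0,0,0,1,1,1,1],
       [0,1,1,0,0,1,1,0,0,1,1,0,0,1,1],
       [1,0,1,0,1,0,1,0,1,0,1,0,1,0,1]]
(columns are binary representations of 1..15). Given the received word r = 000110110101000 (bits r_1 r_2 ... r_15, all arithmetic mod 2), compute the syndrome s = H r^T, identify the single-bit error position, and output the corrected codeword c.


s = (1, 0, 0, 0)^T, error position = 8, corrected codeword c = 000110100101000

Compute s = H r^T mod 2 one row at a time:
  s_1 = 1 + 0 + 1 + 0 + 1 + 0 + 0 + 0 = 3 ≡ 1 (mod 2).
  s_2 = 1 + 1 + 0 + 1 + 1 + 0 + 0 + 0 = 4 ≡ 0 (mod 2).
  s_3 = 0 + 0 + 0 + 1 + 1 + 0 + 0 + 0 = 2 ≡ 0 (mod 2).
  s_4 = 0 + 0 + 1 + 1 + 0 + 0 + 0 + 0 = 2 ≡ 0 (mod 2).
s = (1, 0, 0, 0)^T — this equals column 8 of H (binary 1000), so error is at position 8.
Correct: flip bit 8 of r = 000110110101000 to get c = 000110100101000.


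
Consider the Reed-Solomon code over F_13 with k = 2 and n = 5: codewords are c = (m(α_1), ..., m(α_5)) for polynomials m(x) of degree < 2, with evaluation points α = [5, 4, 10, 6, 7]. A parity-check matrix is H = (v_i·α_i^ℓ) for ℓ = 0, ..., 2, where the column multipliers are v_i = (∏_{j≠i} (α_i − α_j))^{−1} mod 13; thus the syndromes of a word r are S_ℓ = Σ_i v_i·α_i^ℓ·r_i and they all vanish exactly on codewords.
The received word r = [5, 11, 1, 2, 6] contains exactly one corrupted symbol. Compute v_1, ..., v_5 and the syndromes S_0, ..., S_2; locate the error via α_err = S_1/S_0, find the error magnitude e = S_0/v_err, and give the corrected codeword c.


S = (2, 12, 7), error at position 4, error magnitude e = 3, c = [5, 11, 1, 12, 6].

Step 1: column multipliers v_i = (∏_{j≠i}(α_i − α_j))^{−1} mod 13.
  i = 1 (α = 5): (5−4)(5−10)(5−6)(5−7) = 1·(−5)·(−1)·(−2) = −10 ≡ 3, so v_1 = 3^{−1} = 9 (mod 13).
  i = 2 (α = 4): (4−5)(4−10)(4−6)(4−7) = (−1)·(−6)·(−2)·(−3) = 36 ≡ 10, so v_2 = 10^{−1} = 4 (mod 13).
  i = 3 (α = 10): (10−5)(10−4)(10−6)(10−7) = 5·6·4·3 = 360 ≡ 9, so v_3 = 9^{−1} = 3 (mod 13).
  i = 4 (α = 6): (6−5)(6−4)(6−10)(6−7) = 1·2·(−4)·(−1) = 8 ≡ 8, so v_4 = 8^{−1} = 5 (mod 13).
  i = 5 (α = 7): (7−5)(7−4)(7−10)(7−6) = 2·3·(−3)·1 = −18 ≡ 8, so v_5 = 8^{−1} = 5 (mod 13).
  v = [9, 4, 3, 5, 5].
Step 2: syndromes of r = [5, 11, 1, 2, 6] (all sums mod 13).
  S_0 = Σ v_i r_i = 9·5 + 4·11 + 3·1 + 5·2 + 5·6 = 132 ≡ 2.
  S_1 = Σ v_i α_i r_i = 9·5·5 + 4·4·11 + 3·10·1 + 5·6·2 + 5·7·6 = 701 ≡ 12.
  α_i^2 mod 13 = [12, 3, 9, 10, 10].
  S_2 = Σ v_i α_i^2 r_i = 9·12·5 + 4·3·11 + 3·9·1 + 5·10·2 + 5·10·6 = 1099 ≡ 7.
  S = (2, 12, 7) ≠ 0, so r is not a codeword (an error is present).
Step 3: locate the error. For a single error e at position i, S_ℓ = v_i·e·α_i^ℓ, so α_err = S_1/S_0.
  S_0^{−1} = 2^{−1} = 7 (mod 13), so α_err = 12·7 = 84 ≡ 6 = α_4. Error position i = 4.
  Consistency check: S_2/S_1 = 7·12 = 84 ≡ 6 = α_err ✓ (single-error assumption holds).
Step 4: error magnitude e = S_0/v_4 = S_0·∏_{j≠4}(α_4 − α_j) = 2·8 = 16 ≡ 3 (mod 13).
Step 5: correct position 4: c_4 = r_4 − e = 2 − 3 ≡ 12 (mod 13). Hence c = [5, 11, 1, 12, 6].
  Check: interpolating c through the α_i gives m(x) = 9 + 7·x (degree < 2) with m(α_i) = c_i for every i, so c is indeed a codeword.


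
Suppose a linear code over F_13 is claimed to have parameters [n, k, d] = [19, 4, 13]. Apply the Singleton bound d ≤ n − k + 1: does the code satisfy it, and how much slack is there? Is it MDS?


Singleton RHS = n − k + 1 = 16, slack = 3, bound satisfied, not MDS.

Singleton bound: d ≤ n − k + 1.
Here n = 19, k = 4, so n − k + 1 = 16.
Given d = 13, check d ≤ 16: YES.
Slack = (n − k + 1) − d = 3.
The code is NOT MDS (slack = 3 > 0).
Description: the claimed parameters are [19, 4, 13]_13; such a code would be non-MDS.


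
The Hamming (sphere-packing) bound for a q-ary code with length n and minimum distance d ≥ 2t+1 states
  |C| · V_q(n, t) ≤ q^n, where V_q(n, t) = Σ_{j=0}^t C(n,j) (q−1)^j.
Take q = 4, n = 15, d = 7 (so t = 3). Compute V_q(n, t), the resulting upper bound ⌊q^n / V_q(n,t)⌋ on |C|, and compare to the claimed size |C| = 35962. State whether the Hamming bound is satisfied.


V_q(n, t) = 13276, q^n = 1073741824, Hamming bound = 80878, |C| = 35962 ≤ bound (satisfied).

Step 1: Compute V_q(n, t) = Σ_{j=0}^3 C(n, j) (q−1)^j.
  j = 0: C(15,0)·(3)^0 = 1·1 = 1.
  j = 1: C(15,1)·(3)^1 = 15·3 = 45.
  j = 2: C(15,2)·(3)^2 = 105·9 = 945.
  j = 3: C(15,3)·(3)^3 = 455·27 = 12285.
  V_q(n, t) = 1 + 45 + 945 + 12285 = 13276.
Step 2: q^n = 4^15 = 1073741824.
Step 3: Hamming bound ⌊q^n / V_q(n,t)⌋ = ⌊1073741824/13276⌋ = 80878.
Step 4: Compare |C| = 35962 to 80878: satisfied.
The claimed |C| lies below the Hamming bound.


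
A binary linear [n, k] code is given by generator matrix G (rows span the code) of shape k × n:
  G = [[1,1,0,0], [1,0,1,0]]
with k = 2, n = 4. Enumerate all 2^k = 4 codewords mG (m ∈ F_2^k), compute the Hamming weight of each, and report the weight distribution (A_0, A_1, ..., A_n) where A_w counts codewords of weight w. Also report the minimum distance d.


Weight distribution: A_0 = 1, A_2 = 3. Minimum distance d = 2.

Enumerate all 2^2 = 4 messages m ∈ F_2^2.
For each, compute codeword c = mG in F_2^4, then tally its weight.
  m = 00 → c = 0000, weight = 0.
  m = 10 → c = 1100, weight = 2.
  m = 01 → c = 1010, weight = 2.
  m = 11 → c = 0110, weight = 2.
Tally weights:
  weight 0: 1 codewords.
  weight 2: 3 codewords.
Minimum distance d = smallest w > 0 with A_w > 0 = 2.
Sanity: Σ A_w = 4 = 2^2 = 4 ✓.


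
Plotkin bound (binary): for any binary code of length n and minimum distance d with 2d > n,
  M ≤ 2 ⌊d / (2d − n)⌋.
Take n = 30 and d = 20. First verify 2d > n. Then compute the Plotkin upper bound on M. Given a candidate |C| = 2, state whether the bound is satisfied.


Plotkin bound M ≤ 4; given |C| = 2 ≤ bound (satisfied).

Check applicability: 2d = 40, n = 30.
2d − n = 10 > 0, so Plotkin applies.
Compute d/(2d−n) = 20/10 ≈ 2.0000.
⌊d/(2d−n)⌋ = 2.
Plotkin bound: M ≤ 2·2 = 4.
Given |C| = 2, check: satisfied.
This |C| is below the Plotkin bound.


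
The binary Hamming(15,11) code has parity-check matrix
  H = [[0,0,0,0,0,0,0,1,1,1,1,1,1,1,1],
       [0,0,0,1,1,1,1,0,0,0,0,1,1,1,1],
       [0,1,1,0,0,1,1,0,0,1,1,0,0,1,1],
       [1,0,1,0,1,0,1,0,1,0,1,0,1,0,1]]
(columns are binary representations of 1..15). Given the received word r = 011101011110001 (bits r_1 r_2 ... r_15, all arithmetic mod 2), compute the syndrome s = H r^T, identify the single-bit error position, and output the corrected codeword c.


s = (1, 1, 0, 0)^T, error position = 12, corrected codeword c = 011101011111001

Compute s = H r^T mod 2 one row at a time:
  s_1 = 1 + 1 + 1 + 1 + 0 + 0 + 0 + 1 = 5 ≡ 1 (mod 2).
  s_2 = 1 + 0 + 1 + 0 + 0 + 0 + 0 + 1 = 3 ≡ 1 (mod 2).
  s_3 = 1 + 1 + 1 + 0 + 1 + 1 + 0 + 1 = 6 ≡ 0 (mod 2).
  s_4 = 0 + 1 + 0 + 0 + 1 + 1 + 0 + 1 = 4 ≡ 0 (mod 2).
s = (1, 1, 0, 0)^T — this equals column 12 of H (binary 1100), so error is at position 12.
Correct: flip bit 12 of r = 011101011110001 to get c = 011101011111001.


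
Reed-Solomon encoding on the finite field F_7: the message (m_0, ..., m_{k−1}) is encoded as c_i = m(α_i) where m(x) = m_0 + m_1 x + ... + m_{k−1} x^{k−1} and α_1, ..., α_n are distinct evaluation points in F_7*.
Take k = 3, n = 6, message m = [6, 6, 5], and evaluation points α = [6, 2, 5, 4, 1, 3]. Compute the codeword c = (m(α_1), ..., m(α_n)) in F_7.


c = [5, 3, 0, 5, 3, 6]

Message polynomial: m(x) = 6 + 6·x + 5·x^2 (mod 7).
For each evaluation point α_i, compute m(α_i) mod 7:
  α_1 = 6: Horner steps 5 → 1 → 5, so m(6) = 5.
  α_2 = 2: Horner steps 5 → 2 → 3, so m(2) = 3.
  α_3 = 5: Horner steps 5 → 3 → 0, so m(5) = 0.
  α_4 = 4: Horner steps 5 → 5 → 5, so m(4) = 5.
  α_5 = 1: Horner steps 5 → 4 → 3, so m(1) = 3.
  α_6 = 3: Horner steps 5 → 0 → 6, so m(3) = 6.
Codeword c = [5, 3, 0, 5, 3, 6] ∈ F_7^6.


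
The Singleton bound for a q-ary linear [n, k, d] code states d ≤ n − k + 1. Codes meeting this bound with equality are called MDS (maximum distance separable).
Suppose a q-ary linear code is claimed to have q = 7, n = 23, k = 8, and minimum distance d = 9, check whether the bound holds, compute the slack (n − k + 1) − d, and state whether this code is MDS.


Singleton RHS = n − k + 1 = 16, slack = 7, bound satisfied, not MDS.

Singleton bound: d ≤ n − k + 1.
Here n = 23, k = 8, so n − k + 1 = 16.
Given d = 9, check d ≤ 16: YES.
Slack = (n − k + 1) − d = 7.
The code is NOT MDS (slack = 7 > 0).
Description: the claimed parameters are [23, 8, 9]_7; such a code would be non-MDS.


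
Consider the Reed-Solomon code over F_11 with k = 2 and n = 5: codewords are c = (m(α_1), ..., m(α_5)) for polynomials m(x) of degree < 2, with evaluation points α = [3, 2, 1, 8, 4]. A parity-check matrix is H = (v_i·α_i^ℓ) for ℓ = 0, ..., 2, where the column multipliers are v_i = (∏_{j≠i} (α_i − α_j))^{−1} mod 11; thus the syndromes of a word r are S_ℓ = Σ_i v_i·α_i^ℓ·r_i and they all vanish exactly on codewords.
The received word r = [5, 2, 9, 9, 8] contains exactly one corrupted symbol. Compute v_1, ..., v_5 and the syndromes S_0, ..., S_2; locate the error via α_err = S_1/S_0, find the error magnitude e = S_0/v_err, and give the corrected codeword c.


S = (6, 6, 6), error at position 3, error magnitude e = 10, c = [5, 2, 10, 9, 8].

Step 1: column multipliers v_i = (∏_{j≠i}(α_i − α_j))^{−1} mod 11.
  i = 1 (α = 3): (3−2)(3−1)(3−8)(3−4) = 1·2·(−5)·(−1) = 10 ≡ 10, so v_1 = 10^{−1} = 10 (mod 11).
  i = 2 (α = 2): (2−3)(2−1)(2−8)(2−4) = (−1)·1·(−6)·(−2) = −12 ≡ 10, so v_2 = 10^{−1} = 10 (mod 11).
  i = 3 (α = 1): (1−3)(1−2)(1−8)(1−4) = (−2)·(−1)·(−7)·(−3) = 42 ≡ 9, so v_3 = 9^{−1} = 5 (mod 11).
  i = 4 (α = 8): (8−3)(8−2)(8−1)(8−4) = 5·6·7·4 = 840 ≡ 4, so v_4 = 4^{−1} = 3 (mod 11).
  i = 5 (α = 4): (4−3)(4−2)(4−1)(4−8) = 1·2·3·(−4) = −24 ≡ 9, so v_5 = 9^{−1} = 5 (mod 11).
  v = [10, 10, 5, 3, 5].
Step 2: syndromes of r = [5, 2, 9, 9, 8] (all sums mod 11).
  S_0 = Σ v_i r_i = 10·5 + 10·2 + 5·9 + 3·9 + 5·8 = 182 ≡ 6.
  S_1 = Σ v_i α_i r_i = 10·3·5 + 10·2·2 + 5·1·9 + 3·8·9 + 5·4·8 = 611 ≡ 6.
  α_i^2 mod 11 = [9, 4, 1, 9, 5].
  S_2 = Σ v_i α_i^2 r_i = 10·9·5 + 10·4·2 + 5·1·9 + 3·9·9 + 5·5·8 = 1018 ≡ 6.
  S = (6, 6, 6) ≠ 0, so r is not a codeword (an error is present).
Step 3: locate the error. For a single error e at position i, S_ℓ = v_i·e·α_i^ℓ, so α_err = S_1/S_0.
  S_0^{−1} = 6^{−1} = 2 (mod 11), so α_err = 6·2 = 12 ≡ 1 = α_3. Error position i = 3.
  Consistency check: S_2/S_1 = 6·2 = 12 ≡ 1 = α_err ✓ (single-error assumption holds).
Step 4: error magnitude e = S_0/v_3 = S_0·∏_{j≠3}(α_3 − α_j) = 6·9 = 54 ≡ 10 (mod 11).
Step 5: correct position 3: c_3 = r_3 − e = 9 − 10 ≡ 10 (mod 11). Hence c = [5, 2, 10, 9, 8].
  Check: interpolating c through the α_i gives m(x) = 7 + 3·x (degree < 2) with m(α_i) = c_i for every i, so c is indeed a codeword.


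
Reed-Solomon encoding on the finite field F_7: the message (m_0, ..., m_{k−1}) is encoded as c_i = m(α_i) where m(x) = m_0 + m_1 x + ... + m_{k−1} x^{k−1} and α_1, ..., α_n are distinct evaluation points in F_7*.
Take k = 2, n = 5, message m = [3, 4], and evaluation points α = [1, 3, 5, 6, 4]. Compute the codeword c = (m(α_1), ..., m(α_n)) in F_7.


c = [0, 1, 2, 6, 5]

Message polynomial: m(x) = 3 + 4·x (mod 7).
For each evaluation point α_i, compute m(α_i) mod 7:
  α_1 = 1: Horner steps 4 → 0, so m(1) = 0.
  α_2 = 3: Horner steps 4 → 1, so m(3) = 1.
  α_3 = 5: Horner steps 4 → 2, so m(5) = 2.
  α_4 = 6: Horner steps 4 → 6, so m(6) = 6.
  α_5 = 4: Horner steps 4 → 5, so m(4) = 5.
Codeword c = [0, 1, 2, 6, 5] ∈ F_7^5.


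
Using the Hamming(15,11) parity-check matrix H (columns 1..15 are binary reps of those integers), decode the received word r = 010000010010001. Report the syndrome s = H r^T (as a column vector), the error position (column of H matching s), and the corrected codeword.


s = (1, 1, 1, 0)^T, error position = 14, corrected codeword c = 010000010010011

Compute s = H r^T mod 2 one row at a time:
  s_1 = 1 + 0 + 0 + 1 + 0 + 0 + 0 + 1 = 3 ≡ 1 (mod 2).
  s_2 = 0 + 0 + 0 + 0 + 0 + 0 + 0 + 1 = 1 ≡ 1 (mod 2).
  s_3 = 1 + 0 + 0 + 0 + 0 + 1 + 0 + 1 = 3 ≡ 1 (mod 2).
  s_4 = 0 + 0 + 0 + 0 + 0 + 1 + 0 + 1 = 2 ≡ 0 (mod 2).
s = (1, 1, 1, 0)^T — this equals column 14 of H (binary 1110), so error is at position 14.
Correct: flip bit 14 of r = 010000010010001 to get c = 010000010010011.


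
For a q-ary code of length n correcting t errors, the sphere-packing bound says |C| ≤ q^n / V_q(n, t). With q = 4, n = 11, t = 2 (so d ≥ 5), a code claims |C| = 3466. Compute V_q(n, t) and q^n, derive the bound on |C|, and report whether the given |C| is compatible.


V_q(n, t) = 529, q^n = 4194304, Hamming bound = 7928, |C| = 3466 ≤ bound (satisfied).

Step 1: Compute V_q(n, t) = Σ_{j=0}^2 C(n, j) (q−1)^j.
  j = 0: C(11,0)·(3)^0 = 1·1 = 1.
  j = 1: C(11,1)·(3)^1 = 11·3 = 33.
  j = 2: C(11,2)·(3)^2 = 55·9 = 495.
  V_q(n, t) = 1 + 33 + 495 = 529.
Step 2: q^n = 4^11 = 4194304.
Step 3: Hamming bound ⌊q^n / V_q(n,t)⌋ = ⌊4194304/529⌋ = 7928.
Step 4: Compare |C| = 3466 to 7928: satisfied.
The claimed |C| lies below the Hamming bound.


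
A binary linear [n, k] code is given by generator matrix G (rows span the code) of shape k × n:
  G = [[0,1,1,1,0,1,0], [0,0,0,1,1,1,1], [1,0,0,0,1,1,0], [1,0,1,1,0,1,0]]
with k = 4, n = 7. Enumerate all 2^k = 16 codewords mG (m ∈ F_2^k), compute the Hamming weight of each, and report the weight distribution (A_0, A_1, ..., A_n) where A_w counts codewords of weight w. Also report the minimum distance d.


Weight distribution: A_0 = 1, A_2 = 1, A_3 = 6, A_4 = 5, A_5 = 2, A_6 = 1. Minimum distance d = 2.

Enumerate all 2^4 = 16 messages m ∈ F_2^4.
For each, compute codeword c = mG in F_2^7, then tally its weight.
  m = 0000 → c = 0000000, weight = 0.
  m = 1000 → c = 0111010, weight = 4.
  m = 0100 → c = 0001111, weight = 4.
  m = 1100 → c = 0110101, weight = 4.
  m = 0010 → c = 1000110, weight = 3.
  m = 1010 → c = 1111100, weight = 5.
  m = 0110 → c = 1001001, weight = 3.
  m = 1110 → c = 1110011, weight = 5.
  m = 0001 → c = 1011010, weight = 4.
  m = 1001 → c = 1100000, weight = 2.
  m = 0101 → c = 1010101, weight = 4.
  m = 1101 → c = 1101111, weight = 6.
  m = 0011 → c = 0011100, weight = 3.
  m = 1011 → c = 0100110, weight = 3.
  m = 0111 → c = 0010011, weight = 3.
  m = 1111 → c = 0101001, weight = 3.
Tally weights:
  weight 0: 1 codewords.
  weight 2: 1 codewords.
  weight 3: 6 codewords.
  weight 4: 5 codewords.
  weight 5: 2 codewords.
  weight 6: 1 codewords.
Minimum distance d = smallest w > 0 with A_w > 0 = 2.
Sanity: Σ A_w = 16 = 2^4 = 16 ✓.


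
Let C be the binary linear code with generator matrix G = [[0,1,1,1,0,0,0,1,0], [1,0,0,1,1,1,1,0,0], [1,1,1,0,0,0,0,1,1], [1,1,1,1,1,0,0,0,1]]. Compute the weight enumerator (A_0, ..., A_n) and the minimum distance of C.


Weight distribution: A_0 = 1, A_3 = 3, A_4 = 4, A_5 = 4, A_6 = 2, A_7 = 1, A_8 = 1. Minimum distance d = 3.

Enumerate all 2^4 = 16 messages m ∈ F_2^4.
For each, compute codeword c = mG in F_2^9, then tally its weight.
  m = 0000 → c = 000000000, weight = 0.
  m = 1000 → c = 011100010, weight = 4.
  m = 0100 → c = 100111100, weight = 5.
  m = 1100 → c = 111011110, weight = 7.
  m = 0010 → c = 111000011, weight = 5.
  m = 1010 → c = 100100001, weight = 3.
  m = 0110 → c = 011111111, weight = 8.
  m = 1110 → c = 000011101, weight = 4.
  m = 0001 → c = 111110001, weight = 6.
  m = 1001 → c = 100010011, weight = 4.
  m = 0101 → c = 011001101, weight = 5.
  m = 1101 → c = 000101111, weight = 5.
  m = 0011 → c = 000110010, weight = 3.
  m = 1011 → c = 011010000, weight = 3.
  m = 0111 → c = 100001110, weight = 4.
  m = 1111 → c = 111101100, weight = 6.
Tally weights:
  weight 0: 1 codewords.
  weight 3: 3 codewords.
  weight 4: 4 codewords.
  weight 5: 4 codewords.
  weight 6: 2 codewords.
  weight 7: 1 codewords.
  weight 8: 1 codewords.
Minimum distance d = smallest w > 0 with A_w > 0 = 3.
Sanity: Σ A_w = 16 = 2^4 = 16 ✓.


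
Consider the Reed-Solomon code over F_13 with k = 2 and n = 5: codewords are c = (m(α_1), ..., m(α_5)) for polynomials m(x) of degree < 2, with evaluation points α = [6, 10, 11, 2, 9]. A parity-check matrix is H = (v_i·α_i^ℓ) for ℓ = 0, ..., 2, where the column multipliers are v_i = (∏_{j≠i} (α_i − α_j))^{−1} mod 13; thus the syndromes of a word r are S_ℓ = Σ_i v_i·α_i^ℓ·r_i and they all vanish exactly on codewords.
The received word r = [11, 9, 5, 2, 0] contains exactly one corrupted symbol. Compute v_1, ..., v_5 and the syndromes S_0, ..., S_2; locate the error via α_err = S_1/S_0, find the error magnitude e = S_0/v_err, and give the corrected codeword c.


S = (11, 1, 6), error at position 1, error magnitude e = 12, c = [12, 9, 5, 2, 0].

Step 1: column multipliers v_i = (∏_{j≠i}(α_i − α_j))^{−1} mod 13.
  i = 1 (α = 6): (6−10)(6−11)(6−2)(6−9) = (−4)·(−5)·4·(−3) = −240 ≡ 7, so v_1 = 7^{−1} = 2 (mod 13).
  i = 2 (α = 10): (10−6)(10−11)(10−2)(10−9) = 4·(−1)·8·1 = −32 ≡ 7, so v_2 = 7^{−1} = 2 (mod 13).
  i = 3 (α = 11): (11−6)(11−10)(11−2)(11−9) = 5·1·9·2 = 90 ≡ 12, so v_3 = 12^{−1} = 12 (mod 13).
  i = 4 (α = 2): (2−6)(2−10)(2−11)(2−9) = (−4)·(−8)·(−9)·(−7) = 2016 ≡ 1, so v_4 = 1^{−1} = 1 (mod 13).
  i = 5 (α = 9): (9−6)(9−10)(9−11)(9−2) = 3·(−1)·(−2)·7 = 42 ≡ 3, so v_5 = 3^{−1} = 9 (mod 13).
  v = [2, 2, 12, 1, 9].
Step 2: syndromes of r = [11, 9, 5, 2, 0] (all sums mod 13).
  S_0 = Σ v_i r_i = 2·11 + 2·9 + 12·5 + 1·2 + 9·0 = 102 ≡ 11.
  S_1 = Σ v_i α_i r_i = 2·6·11 + 2·10·9 + 12·11·5 + 1·2·2 + 9·9·0 = 976 ≡ 1.
  α_i^2 mod 13 = [10, 9, 4, 4, 3].
  S_2 = Σ v_i α_i^2 r_i = 2·10·11 + 2·9·9 + 12·4·5 + 1·4·2 + 9·3·0 = 630 ≡ 6.
  S = (11, 1, 6) ≠ 0, so r is not a codeword (an error is present).
Step 3: locate the error. For a single error e at position i, S_ℓ = v_i·e·α_i^ℓ, so α_err = S_1/S_0.
  S_0^{−1} = 11^{−1} = 6 (mod 13), so α_err = 1·6 = 6 ≡ 6 = α_1. Error position i = 1.
  Consistency check: S_2/S_1 = 6·1 = 6 ≡ 6 = α_err ✓ (single-error assumption holds).
Step 4: error magnitude e = S_0/v_1 = S_0·∏_{j≠1}(α_1 − α_j) = 11·7 = 77 ≡ 12 (mod 13).
Step 5: correct position 1: c_1 = r_1 − e = 11 − 12 ≡ 12 (mod 13). Hence c = [12, 9, 5, 2, 0].
  Check: interpolating c through the α_i gives m(x) = 10 + 9·x (degree < 2) with m(α_i) = c_i for every i, so c is indeed a codeword.


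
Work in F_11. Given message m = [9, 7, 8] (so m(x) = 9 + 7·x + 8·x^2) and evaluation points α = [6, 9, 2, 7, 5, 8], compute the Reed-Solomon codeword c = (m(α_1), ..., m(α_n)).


c = [9, 5, 0, 10, 2, 5]

Message polynomial: m(x) = 9 + 7·x + 8·x^2 (mod 11).
For each evaluation point α_i, compute m(α_i) mod 11:
  α_1 = 6: Horner steps 8 → 0 → 9, so m(6) = 9.
  α_2 = 9: Horner steps 8 → 2 → 5, so m(9) = 5.
  α_3 = 2: Horner steps 8 → 1 → 0, so m(2) = 0.
  α_4 = 7: Horner steps 8 → 8 → 10, so m(7) = 10.
  α_5 = 5: Horner steps 8 → 3 → 2, so m(5) = 2.
  α_6 = 8: Horner steps 8 → 5 → 5, so m(8) = 5.
Codeword c = [9, 5, 0, 10, 2, 5] ∈ F_11^6.


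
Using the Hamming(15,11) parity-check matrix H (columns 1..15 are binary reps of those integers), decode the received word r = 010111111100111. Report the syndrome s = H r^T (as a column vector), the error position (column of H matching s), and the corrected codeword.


s = (0, 1, 0, 1)^T, error position = 5, corrected codeword c = 010101111100111

Compute s = H r^T mod 2 one row at a time:
  s_1 = 1 + 1 + 1 + 0 + 0 + 1 + 1 + 1 = 6 ≡ 0 (mod 2).
  s_2 = 1 + 1 + 1 + 1 + 0 + 1 + 1 + 1 = 7 ≡ 1 (mod 2).
  s_3 = 1 + 0 + 1 + 1 + 1 + 0 + 1 + 1 = 6 ≡ 0 (mod 2).
  s_4 = 0 + 0 + 1 + 1 + 1 + 0 + 1 + 1 = 5 ≡ 1 (mod 2).
s = (0, 1, 0, 1)^T — this equals column 5 of H (binary 0101), so error is at position 5.
Correct: flip bit 5 of r = 010111111100111 to get c = 010101111100111.


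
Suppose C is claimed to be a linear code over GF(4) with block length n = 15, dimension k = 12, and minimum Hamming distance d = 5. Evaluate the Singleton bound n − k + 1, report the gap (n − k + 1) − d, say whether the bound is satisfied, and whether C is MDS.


Singleton RHS = n − k + 1 = 4, slack = -1, bound violated (no such code; not MDS).

Singleton bound: d ≤ n − k + 1.
Here n = 15, k = 12, so n − k + 1 = 4.
Given d = 5, check d ≤ 4: NO.
Slack = (n − k + 1) − d = -1.
The slack is negative: d = 5 exceeds n − k + 1 = 4 by 1, so the Singleton bound is violated and no linear [15, 12, 5]_4 code can exist. In particular it is not MDS (MDS requires d = n − k + 1 exactly).
Description: the claimed parameters are [15, 12, 5]_4; such a code would be impossible (violates the Singleton bound).


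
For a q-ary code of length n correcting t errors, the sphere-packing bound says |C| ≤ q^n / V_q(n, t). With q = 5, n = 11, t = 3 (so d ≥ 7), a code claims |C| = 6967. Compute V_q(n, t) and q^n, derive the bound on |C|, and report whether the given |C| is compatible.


V_q(n, t) = 11485, q^n = 48828125, Hamming bound = 4251, |C| = 6967 > bound (violated).

Step 1: Compute V_q(n, t) = Σ_{j=0}^3 C(n, j) (q−1)^j.
  j = 0: C(11,0)·(4)^0 = 1·1 = 1.
  j = 1: C(11,1)·(4)^1 = 11·4 = 44.
  j = 2: C(11,2)·(4)^2 = 55·16 = 880.
  j = 3: C(11,3)·(4)^3 = 165·64 = 10560.
  V_q(n, t) = 1 + 44 + 880 + 10560 = 11485.
Step 2: q^n = 5^11 = 48828125.
Step 3: Hamming bound ⌊q^n / V_q(n,t)⌋ = ⌊48828125/11485⌋ = 4251.
Step 4: Compare |C| = 6967 to 4251: violated.
The claimed |C| lies above the Hamming bound, so no 5-ary code of length 11 with d ≥ 7 can have 6967 codewords.


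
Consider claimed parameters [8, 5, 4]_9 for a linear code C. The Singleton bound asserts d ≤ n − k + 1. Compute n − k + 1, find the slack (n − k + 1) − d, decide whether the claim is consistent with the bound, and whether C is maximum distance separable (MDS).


Singleton RHS = n − k + 1 = 4, slack = 0, bound satisfied, MDS.

Singleton bound: d ≤ n − k + 1.
Here n = 8, k = 5, so n − k + 1 = 4.
Given d = 4, check d ≤ 4: YES.
Slack = (n − k + 1) − d = 0.
The code is MDS (slack = 0).
Description: the claimed parameters are [8, 5, 4]_9; such a code would be MDS (meets Singleton bound).


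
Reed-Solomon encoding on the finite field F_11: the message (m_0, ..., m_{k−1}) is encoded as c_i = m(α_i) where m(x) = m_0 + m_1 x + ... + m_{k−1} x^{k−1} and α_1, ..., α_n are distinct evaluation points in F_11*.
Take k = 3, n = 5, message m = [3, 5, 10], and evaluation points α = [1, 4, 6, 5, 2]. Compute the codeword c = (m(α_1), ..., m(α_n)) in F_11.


c = [7, 7, 8, 3, 9]

Message polynomial: m(x) = 3 + 5·x + 10·x^2 (mod 11).
For each evaluation point α_i, compute m(α_i) mod 11:
  α_1 = 1: Horner steps 10 → 4 → 7, so m(1) = 7.
  α_2 = 4: Horner steps 10 → 1 → 7, so m(4) = 7.
  α_3 = 6: Horner steps 10 → 10 → 8, so m(6) = 8.
  α_4 = 5: Horner steps 10 → 0 → 3, so m(5) = 3.
  α_5 = 2: Horner steps 10 → 3 → 9, so m(2) = 9.
Codeword c = [7, 7, 8, 3, 9] ∈ F_11^5.


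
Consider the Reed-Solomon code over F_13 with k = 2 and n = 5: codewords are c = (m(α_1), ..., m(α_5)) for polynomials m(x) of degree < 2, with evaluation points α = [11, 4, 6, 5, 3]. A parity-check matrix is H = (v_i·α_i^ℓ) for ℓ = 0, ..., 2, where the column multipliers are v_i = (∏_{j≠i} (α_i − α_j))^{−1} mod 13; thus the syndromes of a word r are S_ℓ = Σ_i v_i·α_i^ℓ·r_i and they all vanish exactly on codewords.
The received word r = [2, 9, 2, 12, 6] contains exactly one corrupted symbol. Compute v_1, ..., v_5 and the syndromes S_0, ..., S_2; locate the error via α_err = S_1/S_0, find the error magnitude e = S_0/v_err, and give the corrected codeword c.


S = (8, 10, 6), error at position 1, error magnitude e = 11, c = [4, 9, 2, 12, 6].

Step 1: column multipliers v_i = (∏_{j≠i}(α_i − α_j))^{−1} mod 13.
  i = 1 (α = 11): (11−4)(11−6)(11−5)(11−3) = 7·5·6·8 = 1680 ≡ 3, so v_1 = 3^{−1} = 9 (mod 13).
  i = 2 (α = 4): (4−11)(4−6)(4−5)(4−3) = (−7)·(−2)·(−1)·1 = −14 ≡ 12, so v_2 = 12^{−1} = 12 (mod 13).
  i = 3 (α = 6): (6−11)(6−4)(6−5)(6−3) = (−5)·2·1·3 = −30 ≡ 9, so v_3 = 9^{−1} = 3 (mod 13).
  i = 4 (α = 5): (5−11)(5−4)(5−6)(5−3) = (−6)·1·(−1)·2 = 12 ≡ 12, so v_4 = 12^{−1} = 12 (mod 13).
  i = 5 (α = 3): (3−11)(3−4)(3−6)(3−5) = (−8)·(−1)·(−3)·(−2) = 48 ≡ 9, so v_5 = 9^{−1} = 3 (mod 13).
  v = [9, 12, 3, 12, 3].
Step 2: syndromes of r = [2, 9, 2, 12, 6] (all sums mod 13).
  S_0 = Σ v_i r_i = 9·2 + 12·9 + 3·2 + 12·12 + 3·6 = 294 ≡ 8.
  S_1 = Σ v_i α_i r_i = 9·11·2 + 12·4·9 + 3·6·2 + 12·5·12 + 3·3·6 = 1440 ≡ 10.
  α_i^2 mod 13 = [4, 3, 10, 12, 9].
  S_2 = Σ v_i α_i^2 r_i = 9·4·2 + 12·3·9 + 3·10·2 + 12·12·12 + 3·9·6 = 2346 ≡ 6.
  S = (8, 10, 6) ≠ 0, so r is not a codeword (an error is present).
Step 3: locate the error. For a single error e at position i, S_ℓ = v_i·e·α_i^ℓ, so α_err = S_1/S_0.
  S_0^{−1} = 8^{−1} = 5 (mod 13), so α_err = 10·5 = 50 ≡ 11 = α_1. Error position i = 1.
  Consistency check: S_2/S_1 = 6·4 = 24 ≡ 11 = α_err ✓ (single-error assumption holds).
Step 4: error magnitude e = S_0/v_1 = S_0·∏_{j≠1}(α_1 − α_j) = 8·3 = 24 ≡ 11 (mod 13).
Step 5: correct position 1: c_1 = r_1 − e = 2 − 11 ≡ 4 (mod 13). Hence c = [4, 9, 2, 12, 6].
  Check: interpolating c through the α_i gives m(x) = 10 + 3·x (degree < 2) with m(α_i) = c_i for every i, so c is indeed a codeword.


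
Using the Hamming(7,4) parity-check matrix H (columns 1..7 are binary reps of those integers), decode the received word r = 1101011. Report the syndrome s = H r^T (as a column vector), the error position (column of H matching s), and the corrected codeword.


s = (1, 1, 0)^T, error position = 6, corrected codeword c = 1101001

Compute s = H r^T mod 2 one row at a time:
  s_1 = 1 + 0 + 1 + 1 = 3 ≡ 1 (mod 2).
  s_2 = 1 + 0 + 1 + 1 = 3 ≡ 1 (mod 2).
  s_3 = 1 + 0 + 0 + 1 = 2 ≡ 0 (mod 2).
s = (1, 1, 0)^T — this equals column 6 of H (binary 110), so error is at position 6.
Correct: flip bit 6 of r = 1101011 to get c = 1101001.


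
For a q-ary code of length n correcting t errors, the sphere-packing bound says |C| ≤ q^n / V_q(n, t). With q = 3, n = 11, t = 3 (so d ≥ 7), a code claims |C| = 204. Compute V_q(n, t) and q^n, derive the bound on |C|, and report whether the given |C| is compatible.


V_q(n, t) = 1563, q^n = 177147, Hamming bound = 113, |C| = 204 > bound (violated).

Step 1: Compute V_q(n, t) = Σ_{j=0}^3 C(n, j) (q−1)^j.
  j = 0: C(11,0)·(2)^0 = 1·1 = 1.
  j = 1: C(11,1)·(2)^1 = 11·2 = 22.
  j = 2: C(11,2)·(2)^2 = 55·4 = 220.
  j = 3: C(11,3)·(2)^3 = 165·8 = 1320.
  V_q(n, t) = 1 + 22 + 220 + 1320 = 1563.
Step 2: q^n = 3^11 = 177147.
Step 3: Hamming bound ⌊q^n / V_q(n,t)⌋ = ⌊177147/1563⌋ = 113.
Step 4: Compare |C| = 204 to 113: violated.
The claimed |C| lies above the Hamming bound, so no 3-ary code of length 11 with d ≥ 7 can have 204 codewords.


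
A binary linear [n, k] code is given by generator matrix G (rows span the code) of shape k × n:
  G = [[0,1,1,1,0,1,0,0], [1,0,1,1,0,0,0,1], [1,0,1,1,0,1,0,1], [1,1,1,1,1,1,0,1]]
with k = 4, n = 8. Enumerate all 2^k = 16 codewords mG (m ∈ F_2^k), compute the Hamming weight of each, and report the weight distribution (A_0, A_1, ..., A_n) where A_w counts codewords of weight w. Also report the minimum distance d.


Weight distribution: A_0 = 1, A_1 = 1, A_2 = 1, A_3 = 5, A_4 = 5, A_5 = 1, A_6 = 1, A_7 = 1. Minimum distance d = 1.

Enumerate all 2^4 = 16 messages m ∈ F_2^4.
For each, compute codeword c = mG in F_2^8, then tally its weight.
  m = 0000 → c = 00000000, weight = 0.
  m = 1000 → c = 01110100, weight = 4.
  m = 0100 → c = 10110001, weight = 4.
  m = 1100 → c = 11000101, weight = 4.
  m = 0010 → c = 10110101, weight = 5.
  m = 1010 → c = 11000001, weight = 3.
  m = 0110 → c = 00000100, weight = 1.
  m = 1110 → c = 01110000, weight = 3.
  m = 0001 → c = 11111101, weight = 7.
  m = 1001 → c = 10001001, weight = 3.
  m = 0101 → c = 01001100, weight = 3.
  m = 1101 → c = 00111000, weight = 3.
  m = 0011 → c = 01001000, weight = 2.
  m = 1011 → c = 00111100, weight = 4.
  m = 0111 → c = 11111001, weight = 6.
  m = 1111 → c = 10001101, weight = 4.
Tally weights:
  weight 0: 1 codewords.
  weight 1: 1 codewords.
  weight 2: 1 codewords.
  weight 3: 5 codewords.
  weight 4: 5 codewords.
  weight 5: 1 codewords.
  weight 6: 1 codewords.
  weight 7: 1 codewords.
Minimum distance d = smallest w > 0 with A_w > 0 = 1.
Sanity: Σ A_w = 16 = 2^4 = 16 ✓.


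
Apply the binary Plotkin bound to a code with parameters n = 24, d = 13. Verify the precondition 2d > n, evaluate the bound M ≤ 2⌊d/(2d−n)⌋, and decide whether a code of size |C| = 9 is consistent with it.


Plotkin bound M ≤ 12; given |C| = 9 ≤ bound (satisfied).

Check applicability: 2d = 26, n = 24.
2d − n = 2 > 0, so Plotkin applies.
Compute d/(2d−n) = 13/2 ≈ 6.5000.
⌊d/(2d−n)⌋ = 6.
Plotkin bound: M ≤ 2·6 = 12.
Given |C| = 9, check: satisfied.
This |C| is below the Plotkin bound.


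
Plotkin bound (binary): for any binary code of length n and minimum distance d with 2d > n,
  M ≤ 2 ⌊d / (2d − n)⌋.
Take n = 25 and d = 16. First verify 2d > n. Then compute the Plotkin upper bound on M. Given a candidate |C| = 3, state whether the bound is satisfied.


Plotkin bound M ≤ 4; given |C| = 3 ≤ bound (satisfied).

Check applicability: 2d = 32, n = 25.
2d − n = 7 > 0, so Plotkin applies.
Compute d/(2d−n) = 16/7 ≈ 2.2857.
⌊d/(2d−n)⌋ = 2.
Plotkin bound: M ≤ 2·2 = 4.
Given |C| = 3, check: satisfied.
This |C| is below the Plotkin bound.
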